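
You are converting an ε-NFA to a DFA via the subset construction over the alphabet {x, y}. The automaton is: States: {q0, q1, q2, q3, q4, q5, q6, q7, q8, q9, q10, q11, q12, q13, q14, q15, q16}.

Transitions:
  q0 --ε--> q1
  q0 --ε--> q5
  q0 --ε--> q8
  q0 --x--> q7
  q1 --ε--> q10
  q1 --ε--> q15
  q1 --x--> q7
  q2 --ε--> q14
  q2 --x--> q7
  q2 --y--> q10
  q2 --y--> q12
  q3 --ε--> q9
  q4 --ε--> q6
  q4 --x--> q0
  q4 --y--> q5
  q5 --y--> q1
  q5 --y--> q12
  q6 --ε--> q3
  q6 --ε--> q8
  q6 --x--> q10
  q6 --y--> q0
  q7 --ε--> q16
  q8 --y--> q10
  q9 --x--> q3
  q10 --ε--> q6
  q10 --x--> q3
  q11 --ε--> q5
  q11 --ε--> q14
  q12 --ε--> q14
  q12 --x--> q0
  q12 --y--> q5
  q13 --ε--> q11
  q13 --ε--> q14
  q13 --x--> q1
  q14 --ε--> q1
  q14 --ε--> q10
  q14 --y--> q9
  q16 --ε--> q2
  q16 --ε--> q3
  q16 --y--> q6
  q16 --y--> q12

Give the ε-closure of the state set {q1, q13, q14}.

{q1, q3, q5, q6, q8, q9, q10, q11, q13, q14, q15}

Start with {q1, q13, q14}.
From q1 via ε: add q10, q15.
From q13 via ε: add q11.
From q10 via ε: add q6.
From q11 via ε: add q5.
From q6 via ε: add q3, q8.
From q3 via ε: add q9.
No new states can be added; the closed set is {q1, q3, q5, q6, q8, q9, q10, q11, q13, q14, q15}.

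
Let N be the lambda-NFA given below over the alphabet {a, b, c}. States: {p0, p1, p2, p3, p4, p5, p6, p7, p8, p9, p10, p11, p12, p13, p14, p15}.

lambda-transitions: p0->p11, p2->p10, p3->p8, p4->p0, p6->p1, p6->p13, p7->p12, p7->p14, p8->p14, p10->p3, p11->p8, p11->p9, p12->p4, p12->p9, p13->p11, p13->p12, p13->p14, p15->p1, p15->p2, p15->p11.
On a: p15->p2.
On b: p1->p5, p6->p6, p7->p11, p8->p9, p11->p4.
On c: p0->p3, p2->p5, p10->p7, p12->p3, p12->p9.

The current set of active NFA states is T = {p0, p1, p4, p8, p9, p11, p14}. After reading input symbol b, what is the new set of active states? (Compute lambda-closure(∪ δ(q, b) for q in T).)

{p0, p4, p5, p8, p9, p11, p14}

p1 on b → {p5}.
p8 on b → {p9}.
p11 on b → {p4}.
No b-transition from p0, p4, p9, p14.
Union after reading b: {p4, p5, p9}.
Now take the lambda-closure:
From p4 via lambda: add p0.
From p0 via lambda: add p11.
From p11 via lambda: add p8.
From p8 via lambda: add p14.
No new states can be added; the closed set is {p0, p4, p5, p8, p9, p11, p14}.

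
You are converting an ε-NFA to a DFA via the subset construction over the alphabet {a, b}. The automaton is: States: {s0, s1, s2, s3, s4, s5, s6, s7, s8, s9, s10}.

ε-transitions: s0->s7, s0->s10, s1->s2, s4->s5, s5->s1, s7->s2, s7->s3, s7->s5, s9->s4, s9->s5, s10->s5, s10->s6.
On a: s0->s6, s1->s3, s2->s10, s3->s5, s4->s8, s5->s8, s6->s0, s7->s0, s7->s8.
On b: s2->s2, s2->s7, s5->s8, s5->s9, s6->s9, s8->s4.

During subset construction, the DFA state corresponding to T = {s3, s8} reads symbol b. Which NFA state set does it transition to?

{s1, s2, s4, s5}

s8 on b → {s4}.
No b-transition from s3.
Union after reading b: {s4}.
Now take the ε-closure:
From s4 via ε: add s5.
From s5 via ε: add s1.
From s1 via ε: add s2.
No new states can be added; the closed set is {s1, s2, s4, s5}.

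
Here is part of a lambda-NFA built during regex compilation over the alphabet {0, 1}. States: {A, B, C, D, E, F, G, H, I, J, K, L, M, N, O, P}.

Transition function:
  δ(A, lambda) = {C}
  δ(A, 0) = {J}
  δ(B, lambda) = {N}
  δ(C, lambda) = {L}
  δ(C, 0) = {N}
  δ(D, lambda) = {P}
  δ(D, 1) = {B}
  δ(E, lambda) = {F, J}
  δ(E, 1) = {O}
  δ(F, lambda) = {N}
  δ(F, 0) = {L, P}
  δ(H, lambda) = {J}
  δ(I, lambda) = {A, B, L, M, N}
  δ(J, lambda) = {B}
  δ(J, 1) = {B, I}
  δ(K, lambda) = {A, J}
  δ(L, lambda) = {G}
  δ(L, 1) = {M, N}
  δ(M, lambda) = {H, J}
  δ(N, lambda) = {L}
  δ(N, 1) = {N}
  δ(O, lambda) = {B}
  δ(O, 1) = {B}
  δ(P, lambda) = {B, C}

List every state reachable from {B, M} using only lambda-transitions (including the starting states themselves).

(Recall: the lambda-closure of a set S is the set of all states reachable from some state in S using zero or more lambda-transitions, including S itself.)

Start with {B, M}.
From B via lambda: add N.
From M via lambda: add H, J.
From N via lambda: add L.
From L via lambda: add G.
No new states can be added; the closed set is {B, G, H, J, L, M, N}.

{B, G, H, J, L, M, N}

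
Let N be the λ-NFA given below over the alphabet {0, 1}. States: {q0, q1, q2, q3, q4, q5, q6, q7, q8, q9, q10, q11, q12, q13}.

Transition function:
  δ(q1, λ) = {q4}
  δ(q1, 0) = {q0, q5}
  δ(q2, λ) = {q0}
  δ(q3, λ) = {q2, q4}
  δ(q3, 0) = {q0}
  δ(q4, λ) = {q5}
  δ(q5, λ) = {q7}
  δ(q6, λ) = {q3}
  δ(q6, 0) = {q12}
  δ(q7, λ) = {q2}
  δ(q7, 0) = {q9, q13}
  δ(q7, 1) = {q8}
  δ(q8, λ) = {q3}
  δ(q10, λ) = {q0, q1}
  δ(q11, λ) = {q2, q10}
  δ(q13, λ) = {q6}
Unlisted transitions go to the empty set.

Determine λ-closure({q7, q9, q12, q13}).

Start with {q7, q9, q12, q13}.
From q7 via λ: add q2.
From q13 via λ: add q6.
From q2 via λ: add q0.
From q6 via λ: add q3.
From q3 via λ: add q4.
From q4 via λ: add q5.
No new states can be added; the closed set is {q0, q2, q3, q4, q5, q6, q7, q9, q12, q13}.

{q0, q2, q3, q4, q5, q6, q7, q9, q12, q13}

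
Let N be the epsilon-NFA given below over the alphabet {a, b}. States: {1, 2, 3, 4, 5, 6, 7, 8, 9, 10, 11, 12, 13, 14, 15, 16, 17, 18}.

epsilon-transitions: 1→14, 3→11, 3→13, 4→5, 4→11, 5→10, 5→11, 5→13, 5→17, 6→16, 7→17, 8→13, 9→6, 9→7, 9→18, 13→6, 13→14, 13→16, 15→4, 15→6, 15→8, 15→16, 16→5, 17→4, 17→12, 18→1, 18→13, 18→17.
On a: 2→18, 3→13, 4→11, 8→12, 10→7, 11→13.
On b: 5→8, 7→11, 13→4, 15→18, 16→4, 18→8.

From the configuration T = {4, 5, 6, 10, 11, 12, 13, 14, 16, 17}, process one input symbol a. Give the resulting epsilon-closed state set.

4 on a → {11}.
10 on a → {7}.
11 on a → {13}.
No a-transition from 5, 6, 12, 13, 14, 16, 17.
Union after reading a: {7, 11, 13}.
Now take the epsilon-closure:
From 7 via epsilon: add 17.
From 13 via epsilon: add 6, 14, 16.
From 16 via epsilon: add 5.
From 17 via epsilon: add 4, 12.
From 5 via epsilon: add 10.
No new states can be added; the closed set is {4, 5, 6, 7, 10, 11, 12, 13, 14, 16, 17}.

{4, 5, 6, 7, 10, 11, 12, 13, 14, 16, 17}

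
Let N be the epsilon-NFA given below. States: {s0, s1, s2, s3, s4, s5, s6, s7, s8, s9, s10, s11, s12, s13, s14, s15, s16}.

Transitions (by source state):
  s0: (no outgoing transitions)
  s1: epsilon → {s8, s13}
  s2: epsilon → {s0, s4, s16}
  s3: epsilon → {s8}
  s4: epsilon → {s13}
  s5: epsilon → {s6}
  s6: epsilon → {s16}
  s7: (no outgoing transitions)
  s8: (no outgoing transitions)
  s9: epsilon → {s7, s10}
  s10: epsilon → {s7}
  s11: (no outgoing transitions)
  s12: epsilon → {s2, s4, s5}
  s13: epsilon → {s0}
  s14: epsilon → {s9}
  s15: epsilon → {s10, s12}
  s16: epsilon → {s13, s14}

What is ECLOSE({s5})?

Start with {s5}.
From s5 via epsilon: add s6.
From s6 via epsilon: add s16.
From s16 via epsilon: add s13, s14.
From s13 via epsilon: add s0.
From s14 via epsilon: add s9.
From s9 via epsilon: add s7, s10.
No new states can be added; the closed set is {s0, s5, s6, s7, s9, s10, s13, s14, s16}.

{s0, s5, s6, s7, s9, s10, s13, s14, s16}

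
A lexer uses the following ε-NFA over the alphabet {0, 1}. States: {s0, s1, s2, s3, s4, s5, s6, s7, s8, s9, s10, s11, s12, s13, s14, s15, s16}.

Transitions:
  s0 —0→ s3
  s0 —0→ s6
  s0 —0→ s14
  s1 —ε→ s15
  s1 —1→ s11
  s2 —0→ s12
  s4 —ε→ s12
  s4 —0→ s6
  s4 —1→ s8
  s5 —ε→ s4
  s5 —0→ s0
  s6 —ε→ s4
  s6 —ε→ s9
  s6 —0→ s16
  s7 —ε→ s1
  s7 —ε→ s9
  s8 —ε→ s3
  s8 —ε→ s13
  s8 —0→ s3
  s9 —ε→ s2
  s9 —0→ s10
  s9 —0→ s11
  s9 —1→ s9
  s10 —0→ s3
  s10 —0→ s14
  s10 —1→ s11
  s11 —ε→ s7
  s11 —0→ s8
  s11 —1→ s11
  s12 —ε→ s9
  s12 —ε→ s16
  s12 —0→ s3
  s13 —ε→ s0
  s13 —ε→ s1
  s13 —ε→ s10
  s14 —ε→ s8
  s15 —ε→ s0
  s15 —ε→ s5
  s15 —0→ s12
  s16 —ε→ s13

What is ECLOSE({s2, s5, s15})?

{s0, s1, s2, s4, s5, s9, s10, s12, s13, s15, s16}

Start with {s2, s5, s15}.
From s5 via ε: add s4.
From s15 via ε: add s0.
From s4 via ε: add s12.
From s12 via ε: add s9, s16.
From s16 via ε: add s13.
From s13 via ε: add s1, s10.
No new states can be added; the closed set is {s0, s1, s2, s4, s5, s9, s10, s12, s13, s15, s16}.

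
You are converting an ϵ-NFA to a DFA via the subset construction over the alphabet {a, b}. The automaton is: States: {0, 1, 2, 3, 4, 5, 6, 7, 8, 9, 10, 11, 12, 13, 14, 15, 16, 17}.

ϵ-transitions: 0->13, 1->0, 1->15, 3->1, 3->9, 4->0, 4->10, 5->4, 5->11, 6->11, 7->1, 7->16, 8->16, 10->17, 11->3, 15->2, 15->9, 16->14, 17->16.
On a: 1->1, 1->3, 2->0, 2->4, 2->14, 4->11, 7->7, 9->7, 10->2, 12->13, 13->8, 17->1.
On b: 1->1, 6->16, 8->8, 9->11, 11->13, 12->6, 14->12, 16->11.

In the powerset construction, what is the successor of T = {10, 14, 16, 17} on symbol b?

{0, 1, 2, 3, 9, 11, 12, 13, 15}

14 on b → {12}.
16 on b → {11}.
No b-transition from 10, 17.
Union after reading b: {11, 12}.
Now take the ϵ-closure:
From 11 via ϵ: add 3.
From 3 via ϵ: add 1, 9.
From 1 via ϵ: add 0, 15.
From 0 via ϵ: add 13.
From 15 via ϵ: add 2.
No new states can be added; the closed set is {0, 1, 2, 3, 9, 11, 12, 13, 15}.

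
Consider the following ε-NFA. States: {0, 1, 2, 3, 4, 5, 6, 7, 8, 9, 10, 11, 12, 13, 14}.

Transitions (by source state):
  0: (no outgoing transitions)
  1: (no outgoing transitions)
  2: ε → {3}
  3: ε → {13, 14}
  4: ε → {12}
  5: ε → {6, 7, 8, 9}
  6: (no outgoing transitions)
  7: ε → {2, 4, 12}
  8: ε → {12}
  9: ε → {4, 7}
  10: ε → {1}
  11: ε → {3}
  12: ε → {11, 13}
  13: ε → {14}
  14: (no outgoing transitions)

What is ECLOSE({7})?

{2, 3, 4, 7, 11, 12, 13, 14}

Start with {7}.
From 7 via ε: add 2, 4, 12.
From 2 via ε: add 3.
From 12 via ε: add 11, 13.
From 3 via ε: add 14.
No new states can be added; the closed set is {2, 3, 4, 7, 11, 12, 13, 14}.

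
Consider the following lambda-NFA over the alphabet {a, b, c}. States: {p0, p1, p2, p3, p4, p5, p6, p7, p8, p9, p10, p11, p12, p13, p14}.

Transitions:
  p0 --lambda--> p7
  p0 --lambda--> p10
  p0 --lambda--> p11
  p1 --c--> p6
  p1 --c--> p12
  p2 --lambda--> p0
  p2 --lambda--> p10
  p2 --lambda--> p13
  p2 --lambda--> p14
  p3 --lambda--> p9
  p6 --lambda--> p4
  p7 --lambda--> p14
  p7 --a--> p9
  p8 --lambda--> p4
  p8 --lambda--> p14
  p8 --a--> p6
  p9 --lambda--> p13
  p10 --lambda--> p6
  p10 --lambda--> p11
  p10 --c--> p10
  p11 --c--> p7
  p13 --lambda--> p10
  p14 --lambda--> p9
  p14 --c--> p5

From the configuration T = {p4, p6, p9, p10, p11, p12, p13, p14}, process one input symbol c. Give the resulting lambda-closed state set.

p10 on c → {p10}.
p11 on c → {p7}.
p14 on c → {p5}.
No c-transition from p4, p6, p9, p12, p13.
Union after reading c: {p5, p7, p10}.
Now take the lambda-closure:
From p7 via lambda: add p14.
From p10 via lambda: add p6, p11.
From p6 via lambda: add p4.
From p14 via lambda: add p9.
From p9 via lambda: add p13.
No new states can be added; the closed set is {p4, p5, p6, p7, p9, p10, p11, p13, p14}.

{p4, p5, p6, p7, p9, p10, p11, p13, p14}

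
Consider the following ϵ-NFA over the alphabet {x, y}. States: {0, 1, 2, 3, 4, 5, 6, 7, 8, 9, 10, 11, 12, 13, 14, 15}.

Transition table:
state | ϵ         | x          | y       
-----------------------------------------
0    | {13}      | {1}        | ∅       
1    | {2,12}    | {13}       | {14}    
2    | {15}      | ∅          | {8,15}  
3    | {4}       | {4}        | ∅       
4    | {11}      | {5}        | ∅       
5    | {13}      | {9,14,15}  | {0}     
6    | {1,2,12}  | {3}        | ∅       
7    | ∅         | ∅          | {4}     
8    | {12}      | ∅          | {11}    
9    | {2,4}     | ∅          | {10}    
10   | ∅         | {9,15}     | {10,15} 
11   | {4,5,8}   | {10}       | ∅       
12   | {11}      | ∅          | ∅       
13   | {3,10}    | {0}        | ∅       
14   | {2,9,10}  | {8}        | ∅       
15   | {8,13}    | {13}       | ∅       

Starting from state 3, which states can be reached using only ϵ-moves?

Start with {3}.
From 3 via ϵ: add 4.
From 4 via ϵ: add 11.
From 11 via ϵ: add 5, 8.
From 5 via ϵ: add 13.
From 8 via ϵ: add 12.
From 13 via ϵ: add 10.
No new states can be added; the closed set is {3, 4, 5, 8, 10, 11, 12, 13}.

{3, 4, 5, 8, 10, 11, 12, 13}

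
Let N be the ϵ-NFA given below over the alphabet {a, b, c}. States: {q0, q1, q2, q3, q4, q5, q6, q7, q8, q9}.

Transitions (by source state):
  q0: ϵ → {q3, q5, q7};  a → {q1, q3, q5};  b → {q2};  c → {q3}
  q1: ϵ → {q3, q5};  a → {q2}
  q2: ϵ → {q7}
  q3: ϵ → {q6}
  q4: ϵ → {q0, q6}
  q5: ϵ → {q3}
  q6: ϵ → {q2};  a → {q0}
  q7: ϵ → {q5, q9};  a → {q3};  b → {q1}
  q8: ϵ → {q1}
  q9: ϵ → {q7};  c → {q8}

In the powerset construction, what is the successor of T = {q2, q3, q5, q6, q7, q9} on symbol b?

{q1, q2, q3, q5, q6, q7, q9}

q7 on b → {q1}.
No b-transition from q2, q3, q5, q6, q9.
Union after reading b: {q1}.
Now take the ϵ-closure:
From q1 via ϵ: add q3, q5.
From q3 via ϵ: add q6.
From q6 via ϵ: add q2.
From q2 via ϵ: add q7.
From q7 via ϵ: add q9.
No new states can be added; the closed set is {q1, q2, q3, q5, q6, q7, q9}.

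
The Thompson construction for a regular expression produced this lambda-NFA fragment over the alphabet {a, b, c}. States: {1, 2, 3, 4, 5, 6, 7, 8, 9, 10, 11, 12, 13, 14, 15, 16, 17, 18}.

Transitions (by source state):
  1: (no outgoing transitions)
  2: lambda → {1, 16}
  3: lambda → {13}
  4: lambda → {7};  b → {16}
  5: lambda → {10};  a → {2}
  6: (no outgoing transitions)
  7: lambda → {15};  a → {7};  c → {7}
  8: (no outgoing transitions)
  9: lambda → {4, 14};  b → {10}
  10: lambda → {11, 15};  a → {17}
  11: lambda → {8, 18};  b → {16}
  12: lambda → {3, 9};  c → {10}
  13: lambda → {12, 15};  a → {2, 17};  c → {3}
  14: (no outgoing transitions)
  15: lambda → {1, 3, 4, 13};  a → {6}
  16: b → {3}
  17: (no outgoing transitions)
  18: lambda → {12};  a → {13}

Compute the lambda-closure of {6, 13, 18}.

Start with {6, 13, 18}.
From 13 via lambda: add 12, 15.
From 12 via lambda: add 3, 9.
From 15 via lambda: add 1, 4.
From 4 via lambda: add 7.
From 9 via lambda: add 14.
No new states can be added; the closed set is {1, 3, 4, 6, 7, 9, 12, 13, 14, 15, 18}.

{1, 3, 4, 6, 7, 9, 12, 13, 14, 15, 18}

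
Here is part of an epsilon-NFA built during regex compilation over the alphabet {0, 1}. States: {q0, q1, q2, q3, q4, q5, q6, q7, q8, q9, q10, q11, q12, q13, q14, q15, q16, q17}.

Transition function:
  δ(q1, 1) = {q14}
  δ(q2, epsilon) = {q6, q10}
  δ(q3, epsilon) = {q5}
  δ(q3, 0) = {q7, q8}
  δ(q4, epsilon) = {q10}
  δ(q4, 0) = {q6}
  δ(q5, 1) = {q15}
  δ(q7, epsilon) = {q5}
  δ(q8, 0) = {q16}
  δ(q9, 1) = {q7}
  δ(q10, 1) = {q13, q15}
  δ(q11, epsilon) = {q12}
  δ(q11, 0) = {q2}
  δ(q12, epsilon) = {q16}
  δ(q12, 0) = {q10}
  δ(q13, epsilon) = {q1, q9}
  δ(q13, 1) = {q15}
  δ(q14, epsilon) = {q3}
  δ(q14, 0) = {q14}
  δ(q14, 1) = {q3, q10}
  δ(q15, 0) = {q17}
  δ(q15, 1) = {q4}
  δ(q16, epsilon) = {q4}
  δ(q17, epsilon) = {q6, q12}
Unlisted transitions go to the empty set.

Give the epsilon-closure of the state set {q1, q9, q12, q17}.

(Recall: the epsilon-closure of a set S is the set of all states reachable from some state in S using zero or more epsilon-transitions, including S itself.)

{q1, q4, q6, q9, q10, q12, q16, q17}

Start with {q1, q9, q12, q17}.
From q12 via epsilon: add q16.
From q17 via epsilon: add q6.
From q16 via epsilon: add q4.
From q4 via epsilon: add q10.
No new states can be added; the closed set is {q1, q4, q6, q9, q10, q12, q16, q17}.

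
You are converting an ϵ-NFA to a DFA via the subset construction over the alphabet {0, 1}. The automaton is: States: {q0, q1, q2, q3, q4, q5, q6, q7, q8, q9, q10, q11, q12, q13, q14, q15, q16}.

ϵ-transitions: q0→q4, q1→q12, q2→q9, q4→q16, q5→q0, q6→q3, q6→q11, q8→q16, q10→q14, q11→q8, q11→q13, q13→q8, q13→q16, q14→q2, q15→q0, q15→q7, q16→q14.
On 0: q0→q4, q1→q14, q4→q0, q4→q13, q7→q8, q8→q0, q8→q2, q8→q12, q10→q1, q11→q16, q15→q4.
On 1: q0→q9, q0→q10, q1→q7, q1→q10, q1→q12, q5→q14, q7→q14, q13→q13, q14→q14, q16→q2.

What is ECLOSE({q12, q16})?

{q2, q9, q12, q14, q16}

Start with {q12, q16}.
From q16 via ϵ: add q14.
From q14 via ϵ: add q2.
From q2 via ϵ: add q9.
No new states can be added; the closed set is {q2, q9, q12, q14, q16}.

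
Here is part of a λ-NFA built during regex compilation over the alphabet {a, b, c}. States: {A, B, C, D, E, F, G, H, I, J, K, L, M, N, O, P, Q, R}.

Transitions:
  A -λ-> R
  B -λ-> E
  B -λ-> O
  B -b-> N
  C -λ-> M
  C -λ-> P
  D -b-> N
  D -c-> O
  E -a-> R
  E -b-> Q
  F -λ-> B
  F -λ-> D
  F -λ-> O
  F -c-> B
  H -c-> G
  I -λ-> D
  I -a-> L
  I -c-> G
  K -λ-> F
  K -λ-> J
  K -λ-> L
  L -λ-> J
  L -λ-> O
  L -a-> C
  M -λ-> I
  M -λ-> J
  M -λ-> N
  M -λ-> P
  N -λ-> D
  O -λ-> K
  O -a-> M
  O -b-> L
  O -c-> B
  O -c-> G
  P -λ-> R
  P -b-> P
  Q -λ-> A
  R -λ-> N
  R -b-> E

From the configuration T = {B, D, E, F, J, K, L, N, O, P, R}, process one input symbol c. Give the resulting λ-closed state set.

D on c → {O}.
F on c → {B}.
O on c → {B, G}.
No c-transition from B, E, J, K, L, N, P, R.
Union after reading c: {B, G, O}.
Now take the λ-closure:
From B via λ: add E.
From O via λ: add K.
From K via λ: add F, J, L.
From F via λ: add D.
No new states can be added; the closed set is {B, D, E, F, G, J, K, L, O}.

{B, D, E, F, G, J, K, L, O}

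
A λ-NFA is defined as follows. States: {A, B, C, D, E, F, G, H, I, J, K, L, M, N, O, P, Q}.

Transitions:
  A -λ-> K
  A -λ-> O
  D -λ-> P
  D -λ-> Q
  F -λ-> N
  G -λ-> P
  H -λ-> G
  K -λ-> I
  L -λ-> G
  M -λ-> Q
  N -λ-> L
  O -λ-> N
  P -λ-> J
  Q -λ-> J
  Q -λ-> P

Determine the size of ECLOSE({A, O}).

Start with {A, O}.
From A via λ: add K.
From O via λ: add N.
From K via λ: add I.
From N via λ: add L.
From L via λ: add G.
From G via λ: add P.
From P via λ: add J.
λ-closure = {A, G, I, J, K, L, N, O, P}, which has 9 states.

9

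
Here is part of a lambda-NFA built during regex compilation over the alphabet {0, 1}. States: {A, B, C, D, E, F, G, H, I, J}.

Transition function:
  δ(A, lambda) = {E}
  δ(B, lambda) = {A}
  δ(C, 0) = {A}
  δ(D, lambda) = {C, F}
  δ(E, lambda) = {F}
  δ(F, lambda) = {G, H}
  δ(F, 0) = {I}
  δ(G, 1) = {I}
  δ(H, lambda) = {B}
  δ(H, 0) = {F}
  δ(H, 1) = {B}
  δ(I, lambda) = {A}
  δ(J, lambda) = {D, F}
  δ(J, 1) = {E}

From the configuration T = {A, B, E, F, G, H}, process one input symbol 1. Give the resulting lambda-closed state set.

{A, B, E, F, G, H, I}

G on 1 → {I}.
H on 1 → {B}.
No 1-transition from A, B, E, F.
Union after reading 1: {B, I}.
Now take the lambda-closure:
From B via lambda: add A.
From A via lambda: add E.
From E via lambda: add F.
From F via lambda: add G, H.
No new states can be added; the closed set is {A, B, E, F, G, H, I}.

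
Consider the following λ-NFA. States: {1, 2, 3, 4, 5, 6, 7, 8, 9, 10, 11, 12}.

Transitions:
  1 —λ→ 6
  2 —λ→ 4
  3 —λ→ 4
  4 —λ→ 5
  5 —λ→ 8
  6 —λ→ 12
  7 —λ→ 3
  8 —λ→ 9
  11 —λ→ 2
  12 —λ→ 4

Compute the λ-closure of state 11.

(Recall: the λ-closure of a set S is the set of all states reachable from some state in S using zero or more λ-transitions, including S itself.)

{2, 4, 5, 8, 9, 11}

Start with {11}.
From 11 via λ: add 2.
From 2 via λ: add 4.
From 4 via λ: add 5.
From 5 via λ: add 8.
From 8 via λ: add 9.
No new states can be added; the closed set is {2, 4, 5, 8, 9, 11}.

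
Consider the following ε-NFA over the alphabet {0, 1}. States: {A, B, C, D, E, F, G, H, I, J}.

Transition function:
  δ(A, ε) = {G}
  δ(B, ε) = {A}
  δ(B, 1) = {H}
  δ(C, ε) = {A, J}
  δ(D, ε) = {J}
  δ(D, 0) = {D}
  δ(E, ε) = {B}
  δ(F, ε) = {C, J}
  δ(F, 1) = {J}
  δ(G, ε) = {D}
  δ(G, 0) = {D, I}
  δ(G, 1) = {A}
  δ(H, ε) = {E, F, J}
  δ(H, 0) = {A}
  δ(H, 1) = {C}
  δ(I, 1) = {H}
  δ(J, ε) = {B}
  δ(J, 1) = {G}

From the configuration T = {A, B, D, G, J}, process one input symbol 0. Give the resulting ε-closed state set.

D on 0 → {D}.
G on 0 → {D, I}.
No 0-transition from A, B, J.
Union after reading 0: {D, I}.
Now take the ε-closure:
From D via ε: add J.
From J via ε: add B.
From B via ε: add A.
From A via ε: add G.
No new states can be added; the closed set is {A, B, D, G, I, J}.

{A, B, D, G, I, J}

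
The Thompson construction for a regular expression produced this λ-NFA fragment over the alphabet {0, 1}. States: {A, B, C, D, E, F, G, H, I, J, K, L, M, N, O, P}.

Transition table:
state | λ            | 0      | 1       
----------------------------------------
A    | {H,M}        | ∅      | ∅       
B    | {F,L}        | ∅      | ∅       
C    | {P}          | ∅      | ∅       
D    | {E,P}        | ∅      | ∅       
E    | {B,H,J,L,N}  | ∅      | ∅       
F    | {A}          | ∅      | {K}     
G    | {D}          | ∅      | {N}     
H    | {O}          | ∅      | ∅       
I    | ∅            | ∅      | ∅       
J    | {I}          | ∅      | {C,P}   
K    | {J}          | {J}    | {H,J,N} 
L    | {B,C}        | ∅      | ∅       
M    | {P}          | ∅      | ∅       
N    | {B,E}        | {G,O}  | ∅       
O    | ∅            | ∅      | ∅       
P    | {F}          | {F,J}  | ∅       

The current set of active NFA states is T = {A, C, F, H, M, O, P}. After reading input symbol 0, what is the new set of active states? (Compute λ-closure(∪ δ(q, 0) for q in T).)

P on 0 → {F, J}.
No 0-transition from A, C, F, H, M, O.
Union after reading 0: {F, J}.
Now take the λ-closure:
From F via λ: add A.
From J via λ: add I.
From A via λ: add H, M.
From H via λ: add O.
From M via λ: add P.
No new states can be added; the closed set is {A, F, H, I, J, M, O, P}.

{A, F, H, I, J, M, O, P}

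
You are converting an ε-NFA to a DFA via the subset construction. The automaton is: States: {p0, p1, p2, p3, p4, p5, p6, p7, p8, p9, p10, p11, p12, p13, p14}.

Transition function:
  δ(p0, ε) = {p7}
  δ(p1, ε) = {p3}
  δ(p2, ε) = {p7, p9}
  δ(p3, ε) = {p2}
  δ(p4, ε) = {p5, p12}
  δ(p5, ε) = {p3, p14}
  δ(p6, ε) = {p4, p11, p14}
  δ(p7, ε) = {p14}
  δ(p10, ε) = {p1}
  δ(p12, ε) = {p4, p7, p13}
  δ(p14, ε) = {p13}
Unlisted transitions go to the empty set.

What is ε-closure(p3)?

{p2, p3, p7, p9, p13, p14}

Start with {p3}.
From p3 via ε: add p2.
From p2 via ε: add p7, p9.
From p7 via ε: add p14.
From p14 via ε: add p13.
No new states can be added; the closed set is {p2, p3, p7, p9, p13, p14}.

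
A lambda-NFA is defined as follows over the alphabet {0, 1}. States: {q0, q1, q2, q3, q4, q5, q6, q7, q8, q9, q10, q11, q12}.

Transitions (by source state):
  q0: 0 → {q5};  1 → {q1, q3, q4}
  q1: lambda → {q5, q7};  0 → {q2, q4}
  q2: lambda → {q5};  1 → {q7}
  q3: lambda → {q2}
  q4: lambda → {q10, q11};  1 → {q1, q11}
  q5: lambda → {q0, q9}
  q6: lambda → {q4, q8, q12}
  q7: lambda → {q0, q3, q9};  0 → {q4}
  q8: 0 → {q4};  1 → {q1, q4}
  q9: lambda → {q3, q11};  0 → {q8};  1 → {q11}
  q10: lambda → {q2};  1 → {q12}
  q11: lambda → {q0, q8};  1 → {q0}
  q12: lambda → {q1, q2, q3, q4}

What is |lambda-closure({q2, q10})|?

Start with {q2, q10}.
From q2 via lambda: add q5.
From q5 via lambda: add q0, q9.
From q9 via lambda: add q3, q11.
From q11 via lambda: add q8.
lambda-closure = {q0, q2, q3, q5, q8, q9, q10, q11}, which has 8 states.

8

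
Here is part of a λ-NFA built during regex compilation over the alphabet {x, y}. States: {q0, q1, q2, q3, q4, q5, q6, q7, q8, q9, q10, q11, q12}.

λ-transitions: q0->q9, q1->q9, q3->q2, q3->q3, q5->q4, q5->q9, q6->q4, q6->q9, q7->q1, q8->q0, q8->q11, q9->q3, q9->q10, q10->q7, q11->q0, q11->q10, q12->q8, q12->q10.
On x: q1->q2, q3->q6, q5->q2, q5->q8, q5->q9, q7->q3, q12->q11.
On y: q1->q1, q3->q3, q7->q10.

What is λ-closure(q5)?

Start with {q5}.
From q5 via λ: add q4, q9.
From q9 via λ: add q3, q10.
From q3 via λ: add q2.
From q10 via λ: add q7.
From q7 via λ: add q1.
No new states can be added; the closed set is {q1, q2, q3, q4, q5, q7, q9, q10}.

{q1, q2, q3, q4, q5, q7, q9, q10}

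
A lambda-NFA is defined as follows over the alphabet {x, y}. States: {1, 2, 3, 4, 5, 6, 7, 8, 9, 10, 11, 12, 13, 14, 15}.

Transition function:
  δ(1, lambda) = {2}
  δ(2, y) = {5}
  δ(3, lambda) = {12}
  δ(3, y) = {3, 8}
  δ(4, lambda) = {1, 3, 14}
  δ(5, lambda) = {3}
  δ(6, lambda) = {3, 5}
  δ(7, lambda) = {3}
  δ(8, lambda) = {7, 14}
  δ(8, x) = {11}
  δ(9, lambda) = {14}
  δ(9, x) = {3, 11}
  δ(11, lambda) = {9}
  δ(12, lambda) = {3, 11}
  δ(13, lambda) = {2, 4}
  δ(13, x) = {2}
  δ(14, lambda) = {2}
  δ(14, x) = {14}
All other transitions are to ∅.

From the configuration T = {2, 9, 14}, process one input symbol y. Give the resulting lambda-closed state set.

2 on y → {5}.
No y-transition from 9, 14.
Union after reading y: {5}.
Now take the lambda-closure:
From 5 via lambda: add 3.
From 3 via lambda: add 12.
From 12 via lambda: add 11.
From 11 via lambda: add 9.
From 9 via lambda: add 14.
From 14 via lambda: add 2.
No new states can be added; the closed set is {2, 3, 5, 9, 11, 12, 14}.

{2, 3, 5, 9, 11, 12, 14}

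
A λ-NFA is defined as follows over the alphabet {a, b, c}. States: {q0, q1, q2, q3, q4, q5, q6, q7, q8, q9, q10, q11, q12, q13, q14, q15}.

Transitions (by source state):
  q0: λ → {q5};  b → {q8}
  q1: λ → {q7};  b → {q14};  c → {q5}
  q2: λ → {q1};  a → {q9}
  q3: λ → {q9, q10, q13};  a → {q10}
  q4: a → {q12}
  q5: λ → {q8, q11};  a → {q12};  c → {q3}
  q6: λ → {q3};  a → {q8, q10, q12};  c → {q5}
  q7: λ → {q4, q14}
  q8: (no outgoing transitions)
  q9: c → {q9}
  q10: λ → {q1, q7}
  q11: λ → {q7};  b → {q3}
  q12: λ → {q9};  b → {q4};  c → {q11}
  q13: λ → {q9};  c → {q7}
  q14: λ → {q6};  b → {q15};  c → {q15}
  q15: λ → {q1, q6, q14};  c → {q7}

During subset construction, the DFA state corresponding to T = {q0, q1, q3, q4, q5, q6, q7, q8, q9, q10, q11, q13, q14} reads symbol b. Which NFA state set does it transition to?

q0 on b → {q8}.
q1 on b → {q14}.
q11 on b → {q3}.
q14 on b → {q15}.
No b-transition from q3, q4, q5, q6, q7, q8, q9, q10, q13.
Union after reading b: {q3, q8, q14, q15}.
Now take the λ-closure:
From q3 via λ: add q9, q10, q13.
From q14 via λ: add q6.
From q15 via λ: add q1.
From q1 via λ: add q7.
From q7 via λ: add q4.
No new states can be added; the closed set is {q1, q3, q4, q6, q7, q8, q9, q10, q13, q14, q15}.

{q1, q3, q4, q6, q7, q8, q9, q10, q13, q14, q15}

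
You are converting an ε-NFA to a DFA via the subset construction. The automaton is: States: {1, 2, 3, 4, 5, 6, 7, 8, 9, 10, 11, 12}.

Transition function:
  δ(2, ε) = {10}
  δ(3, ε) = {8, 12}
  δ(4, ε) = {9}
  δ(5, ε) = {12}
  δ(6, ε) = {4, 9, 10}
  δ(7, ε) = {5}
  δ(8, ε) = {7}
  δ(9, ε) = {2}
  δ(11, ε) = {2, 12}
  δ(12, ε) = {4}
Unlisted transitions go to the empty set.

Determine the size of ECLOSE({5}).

Start with {5}.
From 5 via ε: add 12.
From 12 via ε: add 4.
From 4 via ε: add 9.
From 9 via ε: add 2.
From 2 via ε: add 10.
ε-closure = {2, 4, 5, 9, 10, 12}, which has 6 states.

6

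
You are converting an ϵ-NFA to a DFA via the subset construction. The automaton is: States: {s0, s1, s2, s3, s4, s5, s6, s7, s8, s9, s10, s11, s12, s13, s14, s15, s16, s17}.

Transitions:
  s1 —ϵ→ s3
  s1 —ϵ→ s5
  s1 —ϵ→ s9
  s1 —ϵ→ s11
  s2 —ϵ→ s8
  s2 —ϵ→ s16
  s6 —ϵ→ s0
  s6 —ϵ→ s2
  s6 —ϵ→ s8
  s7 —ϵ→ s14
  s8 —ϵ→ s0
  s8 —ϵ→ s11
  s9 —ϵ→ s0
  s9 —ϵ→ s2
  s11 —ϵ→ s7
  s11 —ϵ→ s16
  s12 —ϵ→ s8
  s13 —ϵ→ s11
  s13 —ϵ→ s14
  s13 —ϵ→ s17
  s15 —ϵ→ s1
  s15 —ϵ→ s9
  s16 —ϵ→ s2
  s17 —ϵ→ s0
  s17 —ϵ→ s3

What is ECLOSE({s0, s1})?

{s0, s1, s2, s3, s5, s7, s8, s9, s11, s14, s16}

Start with {s0, s1}.
From s1 via ϵ: add s3, s5, s9, s11.
From s9 via ϵ: add s2.
From s11 via ϵ: add s7, s16.
From s2 via ϵ: add s8.
From s7 via ϵ: add s14.
No new states can be added; the closed set is {s0, s1, s2, s3, s5, s7, s8, s9, s11, s14, s16}.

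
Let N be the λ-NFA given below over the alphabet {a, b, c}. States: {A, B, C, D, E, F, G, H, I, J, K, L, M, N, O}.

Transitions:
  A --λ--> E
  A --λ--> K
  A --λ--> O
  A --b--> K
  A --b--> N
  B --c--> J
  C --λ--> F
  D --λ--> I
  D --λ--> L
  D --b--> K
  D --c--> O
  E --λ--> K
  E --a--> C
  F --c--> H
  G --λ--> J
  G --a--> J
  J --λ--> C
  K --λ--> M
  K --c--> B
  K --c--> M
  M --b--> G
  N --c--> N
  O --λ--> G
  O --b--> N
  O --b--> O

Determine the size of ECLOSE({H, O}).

6

Start with {H, O}.
From O via λ: add G.
From G via λ: add J.
From J via λ: add C.
From C via λ: add F.
λ-closure = {C, F, G, H, J, O}, which has 6 states.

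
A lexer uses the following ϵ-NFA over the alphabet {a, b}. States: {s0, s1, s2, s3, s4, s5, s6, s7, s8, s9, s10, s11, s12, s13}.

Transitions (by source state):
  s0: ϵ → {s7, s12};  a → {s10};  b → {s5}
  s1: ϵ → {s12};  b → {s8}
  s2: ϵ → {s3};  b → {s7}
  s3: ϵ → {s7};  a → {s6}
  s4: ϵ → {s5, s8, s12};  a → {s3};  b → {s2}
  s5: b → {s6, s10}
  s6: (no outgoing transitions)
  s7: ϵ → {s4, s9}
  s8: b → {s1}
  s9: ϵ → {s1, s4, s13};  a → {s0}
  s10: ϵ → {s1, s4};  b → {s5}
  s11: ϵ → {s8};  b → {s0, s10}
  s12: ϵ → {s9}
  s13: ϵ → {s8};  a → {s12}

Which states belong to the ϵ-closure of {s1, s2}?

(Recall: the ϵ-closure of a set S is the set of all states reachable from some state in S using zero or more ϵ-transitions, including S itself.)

Start with {s1, s2}.
From s1 via ϵ: add s12.
From s2 via ϵ: add s3.
From s3 via ϵ: add s7.
From s12 via ϵ: add s9.
From s7 via ϵ: add s4.
From s9 via ϵ: add s13.
From s4 via ϵ: add s5, s8.
No new states can be added; the closed set is {s1, s2, s3, s4, s5, s7, s8, s9, s12, s13}.

{s1, s2, s3, s4, s5, s7, s8, s9, s12, s13}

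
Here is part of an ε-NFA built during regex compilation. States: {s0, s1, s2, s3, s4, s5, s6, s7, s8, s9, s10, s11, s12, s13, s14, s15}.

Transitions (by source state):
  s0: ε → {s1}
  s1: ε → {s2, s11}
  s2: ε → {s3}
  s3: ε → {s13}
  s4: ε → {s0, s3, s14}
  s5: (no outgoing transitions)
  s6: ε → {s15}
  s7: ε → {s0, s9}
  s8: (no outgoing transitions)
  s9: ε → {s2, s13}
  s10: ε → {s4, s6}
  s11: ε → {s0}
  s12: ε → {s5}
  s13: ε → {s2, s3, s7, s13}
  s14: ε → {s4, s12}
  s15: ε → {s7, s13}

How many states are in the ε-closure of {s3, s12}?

10

Start with {s3, s12}.
From s3 via ε: add s13.
From s12 via ε: add s5.
From s13 via ε: add s2, s7.
From s7 via ε: add s0, s9.
From s0 via ε: add s1.
From s1 via ε: add s11.
ε-closure = {s0, s1, s2, s3, s5, s7, s9, s11, s12, s13}, which has 10 states.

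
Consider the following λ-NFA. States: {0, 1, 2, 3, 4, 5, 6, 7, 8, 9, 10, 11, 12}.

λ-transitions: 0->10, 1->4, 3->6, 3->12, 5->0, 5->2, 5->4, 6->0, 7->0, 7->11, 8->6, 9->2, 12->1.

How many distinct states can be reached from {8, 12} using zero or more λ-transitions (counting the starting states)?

Start with {8, 12}.
From 8 via λ: add 6.
From 12 via λ: add 1.
From 1 via λ: add 4.
From 6 via λ: add 0.
From 0 via λ: add 10.
λ-closure = {0, 1, 4, 6, 8, 10, 12}, which has 7 states.

7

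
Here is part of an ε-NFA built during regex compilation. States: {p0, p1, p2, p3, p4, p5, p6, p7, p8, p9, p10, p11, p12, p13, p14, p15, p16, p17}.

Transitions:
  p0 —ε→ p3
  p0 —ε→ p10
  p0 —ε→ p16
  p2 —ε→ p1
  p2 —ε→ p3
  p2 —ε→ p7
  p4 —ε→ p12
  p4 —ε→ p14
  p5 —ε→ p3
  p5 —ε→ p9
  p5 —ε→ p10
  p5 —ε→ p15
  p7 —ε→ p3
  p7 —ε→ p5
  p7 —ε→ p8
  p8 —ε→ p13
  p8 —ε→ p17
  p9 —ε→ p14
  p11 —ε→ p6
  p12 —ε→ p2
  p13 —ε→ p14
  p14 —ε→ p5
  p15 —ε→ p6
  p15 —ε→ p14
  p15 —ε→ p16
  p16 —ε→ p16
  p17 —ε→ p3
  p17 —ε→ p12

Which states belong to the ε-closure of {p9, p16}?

{p3, p5, p6, p9, p10, p14, p15, p16}

Start with {p9, p16}.
From p9 via ε: add p14.
From p14 via ε: add p5.
From p5 via ε: add p3, p10, p15.
From p15 via ε: add p6.
No new states can be added; the closed set is {p3, p5, p6, p9, p10, p14, p15, p16}.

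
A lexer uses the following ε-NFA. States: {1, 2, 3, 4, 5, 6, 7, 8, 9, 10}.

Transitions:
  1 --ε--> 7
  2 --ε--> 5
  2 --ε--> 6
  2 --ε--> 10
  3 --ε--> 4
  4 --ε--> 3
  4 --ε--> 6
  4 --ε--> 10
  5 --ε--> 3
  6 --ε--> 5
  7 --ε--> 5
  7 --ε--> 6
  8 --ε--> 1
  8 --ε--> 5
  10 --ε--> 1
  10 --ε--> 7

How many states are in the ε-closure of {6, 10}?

Start with {6, 10}.
From 6 via ε: add 5.
From 10 via ε: add 1, 7.
From 5 via ε: add 3.
From 3 via ε: add 4.
ε-closure = {1, 3, 4, 5, 6, 7, 10}, which has 7 states.

7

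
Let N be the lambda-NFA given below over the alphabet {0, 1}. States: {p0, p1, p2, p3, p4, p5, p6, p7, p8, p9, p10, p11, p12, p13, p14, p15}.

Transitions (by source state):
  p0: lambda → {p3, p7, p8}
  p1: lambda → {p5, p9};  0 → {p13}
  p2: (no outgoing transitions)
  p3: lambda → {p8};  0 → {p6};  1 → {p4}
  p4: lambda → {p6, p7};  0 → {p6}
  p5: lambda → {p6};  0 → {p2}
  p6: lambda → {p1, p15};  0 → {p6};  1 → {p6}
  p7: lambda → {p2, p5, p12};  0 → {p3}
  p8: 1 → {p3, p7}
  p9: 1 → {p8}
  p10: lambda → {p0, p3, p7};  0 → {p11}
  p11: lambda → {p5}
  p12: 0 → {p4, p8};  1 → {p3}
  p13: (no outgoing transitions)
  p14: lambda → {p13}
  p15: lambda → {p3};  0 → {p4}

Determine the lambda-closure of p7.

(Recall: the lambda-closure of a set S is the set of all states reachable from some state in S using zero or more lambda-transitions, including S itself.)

{p1, p2, p3, p5, p6, p7, p8, p9, p12, p15}

Start with {p7}.
From p7 via lambda: add p2, p5, p12.
From p5 via lambda: add p6.
From p6 via lambda: add p1, p15.
From p1 via lambda: add p9.
From p15 via lambda: add p3.
From p3 via lambda: add p8.
No new states can be added; the closed set is {p1, p2, p3, p5, p6, p7, p8, p9, p12, p15}.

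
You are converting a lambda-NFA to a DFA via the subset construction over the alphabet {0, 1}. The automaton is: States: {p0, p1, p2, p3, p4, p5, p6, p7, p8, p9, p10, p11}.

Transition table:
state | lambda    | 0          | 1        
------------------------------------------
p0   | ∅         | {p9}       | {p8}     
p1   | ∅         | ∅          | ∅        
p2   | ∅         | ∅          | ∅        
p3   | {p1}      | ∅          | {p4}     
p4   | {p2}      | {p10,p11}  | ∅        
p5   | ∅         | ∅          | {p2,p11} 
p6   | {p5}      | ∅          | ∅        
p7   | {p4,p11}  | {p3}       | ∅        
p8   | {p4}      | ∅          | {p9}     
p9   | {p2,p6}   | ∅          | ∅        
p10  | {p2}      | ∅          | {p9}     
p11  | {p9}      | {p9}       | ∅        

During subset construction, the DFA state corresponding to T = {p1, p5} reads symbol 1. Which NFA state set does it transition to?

{p2, p5, p6, p9, p11}

p5 on 1 → {p2, p11}.
No 1-transition from p1.
Union after reading 1: {p2, p11}.
Now take the lambda-closure:
From p11 via lambda: add p9.
From p9 via lambda: add p6.
From p6 via lambda: add p5.
No new states can be added; the closed set is {p2, p5, p6, p9, p11}.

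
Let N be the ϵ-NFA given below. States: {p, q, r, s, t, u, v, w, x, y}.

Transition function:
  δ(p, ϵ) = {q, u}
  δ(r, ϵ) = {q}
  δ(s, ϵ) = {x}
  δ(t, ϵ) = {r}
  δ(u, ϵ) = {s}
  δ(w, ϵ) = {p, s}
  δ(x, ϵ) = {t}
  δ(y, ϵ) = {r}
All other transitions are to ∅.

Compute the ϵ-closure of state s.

{q, r, s, t, x}

Start with {s}.
From s via ϵ: add x.
From x via ϵ: add t.
From t via ϵ: add r.
From r via ϵ: add q.
No new states can be added; the closed set is {q, r, s, t, x}.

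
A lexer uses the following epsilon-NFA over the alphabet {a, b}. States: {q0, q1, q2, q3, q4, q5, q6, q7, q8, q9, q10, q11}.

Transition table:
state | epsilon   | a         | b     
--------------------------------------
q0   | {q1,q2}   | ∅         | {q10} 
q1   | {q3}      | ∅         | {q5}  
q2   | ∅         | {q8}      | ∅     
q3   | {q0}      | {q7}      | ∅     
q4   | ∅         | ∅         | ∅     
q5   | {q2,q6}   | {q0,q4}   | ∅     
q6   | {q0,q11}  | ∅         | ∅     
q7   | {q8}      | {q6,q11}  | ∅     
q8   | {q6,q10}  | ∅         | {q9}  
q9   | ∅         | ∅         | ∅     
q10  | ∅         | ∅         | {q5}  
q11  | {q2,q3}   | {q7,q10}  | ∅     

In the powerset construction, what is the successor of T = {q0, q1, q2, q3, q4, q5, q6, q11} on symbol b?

q0 on b → {q10}.
q1 on b → {q5}.
No b-transition from q2, q3, q4, q5, q6, q11.
Union after reading b: {q5, q10}.
Now take the epsilon-closure:
From q5 via epsilon: add q2, q6.
From q6 via epsilon: add q0, q11.
From q0 via epsilon: add q1.
From q11 via epsilon: add q3.
No new states can be added; the closed set is {q0, q1, q2, q3, q5, q6, q10, q11}.

{q0, q1, q2, q3, q5, q6, q10, q11}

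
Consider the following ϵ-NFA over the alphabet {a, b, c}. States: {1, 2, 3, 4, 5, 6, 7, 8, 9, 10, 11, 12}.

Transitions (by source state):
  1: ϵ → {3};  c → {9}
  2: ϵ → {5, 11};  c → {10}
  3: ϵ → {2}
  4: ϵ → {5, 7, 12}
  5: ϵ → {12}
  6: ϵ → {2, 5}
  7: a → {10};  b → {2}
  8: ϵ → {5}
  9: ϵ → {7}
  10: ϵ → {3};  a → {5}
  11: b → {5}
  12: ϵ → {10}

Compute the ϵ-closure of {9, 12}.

{2, 3, 5, 7, 9, 10, 11, 12}

Start with {9, 12}.
From 9 via ϵ: add 7.
From 12 via ϵ: add 10.
From 10 via ϵ: add 3.
From 3 via ϵ: add 2.
From 2 via ϵ: add 5, 11.
No new states can be added; the closed set is {2, 3, 5, 7, 9, 10, 11, 12}.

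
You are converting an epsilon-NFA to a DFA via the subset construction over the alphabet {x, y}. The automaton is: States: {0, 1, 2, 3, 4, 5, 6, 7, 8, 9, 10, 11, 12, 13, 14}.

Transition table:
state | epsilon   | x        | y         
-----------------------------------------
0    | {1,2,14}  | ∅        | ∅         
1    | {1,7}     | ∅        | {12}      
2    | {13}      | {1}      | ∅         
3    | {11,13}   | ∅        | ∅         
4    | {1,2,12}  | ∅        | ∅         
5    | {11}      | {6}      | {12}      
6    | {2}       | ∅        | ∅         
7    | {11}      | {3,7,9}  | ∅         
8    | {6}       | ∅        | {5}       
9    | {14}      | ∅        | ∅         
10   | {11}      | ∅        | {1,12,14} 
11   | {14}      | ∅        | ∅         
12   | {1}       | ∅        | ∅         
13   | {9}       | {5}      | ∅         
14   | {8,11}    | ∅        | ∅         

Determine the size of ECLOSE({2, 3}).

8

Start with {2, 3}.
From 2 via epsilon: add 13.
From 3 via epsilon: add 11.
From 11 via epsilon: add 14.
From 13 via epsilon: add 9.
From 14 via epsilon: add 8.
From 8 via epsilon: add 6.
epsilon-closure = {2, 3, 6, 8, 9, 11, 13, 14}, which has 8 states.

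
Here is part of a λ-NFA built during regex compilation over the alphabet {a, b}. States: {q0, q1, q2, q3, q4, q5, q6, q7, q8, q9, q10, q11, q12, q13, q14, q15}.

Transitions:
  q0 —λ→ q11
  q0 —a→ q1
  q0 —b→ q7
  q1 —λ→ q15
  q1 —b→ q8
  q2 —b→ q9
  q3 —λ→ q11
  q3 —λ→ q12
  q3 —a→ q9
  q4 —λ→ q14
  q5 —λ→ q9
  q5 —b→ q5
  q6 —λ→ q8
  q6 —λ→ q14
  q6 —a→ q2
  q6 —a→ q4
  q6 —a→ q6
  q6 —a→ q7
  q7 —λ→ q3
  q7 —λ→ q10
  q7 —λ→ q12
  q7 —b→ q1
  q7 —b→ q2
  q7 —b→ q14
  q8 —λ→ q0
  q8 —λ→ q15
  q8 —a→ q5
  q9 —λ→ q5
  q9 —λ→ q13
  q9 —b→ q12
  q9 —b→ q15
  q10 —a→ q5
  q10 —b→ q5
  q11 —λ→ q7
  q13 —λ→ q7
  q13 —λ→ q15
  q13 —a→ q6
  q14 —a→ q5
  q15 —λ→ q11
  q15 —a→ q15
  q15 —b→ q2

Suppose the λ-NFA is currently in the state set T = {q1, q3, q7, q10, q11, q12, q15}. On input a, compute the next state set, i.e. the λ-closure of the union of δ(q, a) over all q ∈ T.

{q3, q5, q7, q9, q10, q11, q12, q13, q15}

q3 on a → {q9}.
q10 on a → {q5}.
q15 on a → {q15}.
No a-transition from q1, q7, q11, q12.
Union after reading a: {q5, q9, q15}.
Now take the λ-closure:
From q9 via λ: add q13.
From q15 via λ: add q11.
From q11 via λ: add q7.
From q7 via λ: add q3, q10, q12.
No new states can be added; the closed set is {q3, q5, q7, q9, q10, q11, q12, q13, q15}.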